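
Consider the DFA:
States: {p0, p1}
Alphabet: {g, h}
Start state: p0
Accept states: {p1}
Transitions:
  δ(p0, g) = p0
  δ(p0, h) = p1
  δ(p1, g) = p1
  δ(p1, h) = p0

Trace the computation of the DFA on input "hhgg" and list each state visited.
read 'h': p0 → p1
  read 'h': p1 → p0
  read 'g': p0 → p0
  read 'g': p0 → p0
p0 -> p1 -> p0 -> p0 -> p0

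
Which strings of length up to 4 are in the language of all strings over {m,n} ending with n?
n, mn, nn, mmn, mnn, nmn, nnn, mmmn, mmnn, mnmn, mnnn, nmmn, nmnn, nnmn, nnnn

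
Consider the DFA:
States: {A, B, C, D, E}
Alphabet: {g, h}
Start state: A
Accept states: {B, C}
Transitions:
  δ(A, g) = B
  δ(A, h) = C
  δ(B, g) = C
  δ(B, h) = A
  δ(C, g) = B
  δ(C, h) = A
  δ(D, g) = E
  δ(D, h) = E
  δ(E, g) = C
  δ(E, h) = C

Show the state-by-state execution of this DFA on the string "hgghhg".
read 'h': A → C
  read 'g': C → B
  read 'g': B → C
  read 'h': C → A
  read 'h': A → C
  read 'g': C → B
A -> C -> B -> C -> A -> C -> B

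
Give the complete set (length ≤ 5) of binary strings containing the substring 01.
01, 001, 010, 011, 101, 0001, 0010, 0011, 0100, 0101, 0110, 0111, 1001, 1010, 1011, 1101, 00001, 00010, 00011, 00100, 00101, 00110, 00111, 01000, 01001, 01010, 01011, 01100, 01101, 01110, 01111, 10001, 10010, 10011, 10100, 10101, 10110, 10111, 11001, 11010, 11011, 11101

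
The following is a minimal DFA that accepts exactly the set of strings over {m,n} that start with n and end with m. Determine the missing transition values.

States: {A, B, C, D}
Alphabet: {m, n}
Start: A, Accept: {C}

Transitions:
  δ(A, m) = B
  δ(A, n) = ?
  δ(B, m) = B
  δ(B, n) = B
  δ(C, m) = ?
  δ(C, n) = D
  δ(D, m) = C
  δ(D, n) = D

From the language and accept set, identify what each state tracks — A: no input read; B: started with m (dead); C: started with n, last symbol m; D: started with n, last symbol n.
Each missing δ(q, a) is the state matching the new tracked value after reading a.
δ(A, n) = D; δ(C, m) = C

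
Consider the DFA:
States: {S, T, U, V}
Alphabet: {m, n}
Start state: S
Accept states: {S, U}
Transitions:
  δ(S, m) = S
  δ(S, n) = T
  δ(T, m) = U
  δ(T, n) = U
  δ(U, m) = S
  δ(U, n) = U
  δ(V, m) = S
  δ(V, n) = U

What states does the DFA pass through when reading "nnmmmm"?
read 'n': S → T
  read 'n': T → U
  read 'm': U → S
  read 'm': S → S
  read 'm': S → S
  read 'm': S → S
S -> T -> U -> S -> S -> S -> S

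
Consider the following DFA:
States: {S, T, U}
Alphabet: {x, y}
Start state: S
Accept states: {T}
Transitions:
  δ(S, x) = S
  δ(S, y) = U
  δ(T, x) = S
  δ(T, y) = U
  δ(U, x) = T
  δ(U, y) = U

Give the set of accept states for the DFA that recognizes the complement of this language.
Complement accept states = All states \ Original accept states
= {S, T, U} \ {T}
{S, U}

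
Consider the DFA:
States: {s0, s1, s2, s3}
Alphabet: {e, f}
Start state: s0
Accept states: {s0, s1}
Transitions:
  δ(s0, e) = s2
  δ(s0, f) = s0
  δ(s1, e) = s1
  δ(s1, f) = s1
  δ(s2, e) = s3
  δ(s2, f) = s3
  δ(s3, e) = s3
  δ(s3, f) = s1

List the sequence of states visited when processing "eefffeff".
read 'e': s0 → s2
  read 'e': s2 → s3
  read 'f': s3 → s1
  read 'f': s1 → s1
  read 'f': s1 → s1
  read 'e': s1 → s1
  read 'f': s1 → s1
  read 'f': s1 → s1
s0 -> s2 -> s3 -> s1 -> s1 -> s1 -> s1 -> s1 -> s1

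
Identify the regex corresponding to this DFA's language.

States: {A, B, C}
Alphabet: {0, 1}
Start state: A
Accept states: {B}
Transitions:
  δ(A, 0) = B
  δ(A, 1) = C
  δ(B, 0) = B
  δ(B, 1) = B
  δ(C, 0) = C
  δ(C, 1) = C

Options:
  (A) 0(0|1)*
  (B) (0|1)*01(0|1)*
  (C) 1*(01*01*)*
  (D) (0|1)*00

Check each option against the DFA on short strings; one disagreement eliminates an option:
  (A) 0(0|1)*: agrees with the DFA on every string of length ≤ 6
  (B) (0|1)*01(0|1)*: on '0' the DFA goes A → B and accepts (B ∈ Accept), but the regex does not match it → eliminate
  (C) 1*(01*01*)*: on ε the DFA stays in A and rejects (A ∉ Accept), but the regex matches it → eliminate
  (D) (0|1)*00: on '0' the DFA goes A → B and accepts (B ∈ Accept), but the regex does not match it → eliminate
Only (A) is consistent with the DFA.
(A) 0(0|1)*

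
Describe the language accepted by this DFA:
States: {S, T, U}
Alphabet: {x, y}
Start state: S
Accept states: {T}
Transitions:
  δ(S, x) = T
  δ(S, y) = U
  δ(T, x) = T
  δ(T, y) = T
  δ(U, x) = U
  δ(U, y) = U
Testing a few strings:
  'yxy' → reject
  'xx' → accept
  'x' → accept
  'xy' → accept
State roles: S=no input read; T=started with x; U=started with y (dead)
All strings over {x,y} starting with x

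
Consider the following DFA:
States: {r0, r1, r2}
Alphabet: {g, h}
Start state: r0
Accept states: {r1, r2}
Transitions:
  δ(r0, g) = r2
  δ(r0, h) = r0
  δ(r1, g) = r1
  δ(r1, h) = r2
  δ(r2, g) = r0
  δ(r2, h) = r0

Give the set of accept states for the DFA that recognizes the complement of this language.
Complement accept states = All states \ Original accept states
= {r0, r1, r2} \ {r1, r2}
{r0}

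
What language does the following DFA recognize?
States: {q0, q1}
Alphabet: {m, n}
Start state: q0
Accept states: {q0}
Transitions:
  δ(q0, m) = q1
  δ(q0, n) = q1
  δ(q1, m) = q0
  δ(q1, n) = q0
Testing a few strings:
  'nn' → accept
  'nnn' → reject
  'mm' → accept
  'n' → reject
State roles: q0=even length so far; q1=odd length so far
All strings over {m,n} of even length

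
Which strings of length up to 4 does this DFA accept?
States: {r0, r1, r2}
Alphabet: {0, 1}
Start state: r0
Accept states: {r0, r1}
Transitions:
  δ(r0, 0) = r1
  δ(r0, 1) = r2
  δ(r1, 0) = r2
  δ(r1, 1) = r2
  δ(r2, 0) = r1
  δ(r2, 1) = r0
ε, 0, 10, 11, 000, 001, 010, 011, 110, 0010, 0110, 1000, 1001, 1010, 1011, 1110, 1111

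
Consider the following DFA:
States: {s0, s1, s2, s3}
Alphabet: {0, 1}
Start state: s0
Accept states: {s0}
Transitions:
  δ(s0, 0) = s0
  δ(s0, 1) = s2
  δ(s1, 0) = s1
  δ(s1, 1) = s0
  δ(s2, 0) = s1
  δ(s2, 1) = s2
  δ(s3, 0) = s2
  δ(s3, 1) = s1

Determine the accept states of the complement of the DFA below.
Complement accept states = All states \ Original accept states
= {s0, s1, s2, s3} \ {s0}
{s1, s2, s3}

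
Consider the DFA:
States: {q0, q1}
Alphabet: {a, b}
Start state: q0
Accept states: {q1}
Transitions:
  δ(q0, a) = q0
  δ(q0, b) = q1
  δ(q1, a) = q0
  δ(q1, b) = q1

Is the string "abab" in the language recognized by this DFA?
Processing string "abab":
  q0 --a--> q0
  q0 --b--> q1
  q1 --a--> q0
  q0 --b--> q1
Final state: q1
Accept states: {q1}
Yes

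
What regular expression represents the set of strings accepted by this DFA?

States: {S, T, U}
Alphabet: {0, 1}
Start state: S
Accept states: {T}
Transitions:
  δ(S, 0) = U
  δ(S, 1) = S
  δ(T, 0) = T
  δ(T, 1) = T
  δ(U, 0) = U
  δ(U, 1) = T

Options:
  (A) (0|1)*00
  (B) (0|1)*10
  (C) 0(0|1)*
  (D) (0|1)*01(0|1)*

Check each option against the DFA on short strings; one disagreement eliminates an option:
  (A) (0|1)*00: on '00' the DFA goes S → U → U and rejects (U ∉ Accept), but the regex matches it → eliminate
  (B) (0|1)*10: on '01' the DFA goes S → U → T and accepts (T ∈ Accept), but the regex does not match it → eliminate
  (C) 0(0|1)*: on '0' the DFA goes S → U and rejects (U ∉ Accept), but the regex matches it → eliminate
  (D) (0|1)*01(0|1)*: agrees with the DFA on every string of length ≤ 6
Only (D) is consistent with the DFA.
(D) (0|1)*01(0|1)*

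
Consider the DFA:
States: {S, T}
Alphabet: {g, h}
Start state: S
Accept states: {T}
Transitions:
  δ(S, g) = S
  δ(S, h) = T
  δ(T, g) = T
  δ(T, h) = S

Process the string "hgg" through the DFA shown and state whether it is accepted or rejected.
Processing string "hgg":
  S --h--> T
  T --g--> T
  T --g--> T
Final state: T
Accept states: {T}
Yes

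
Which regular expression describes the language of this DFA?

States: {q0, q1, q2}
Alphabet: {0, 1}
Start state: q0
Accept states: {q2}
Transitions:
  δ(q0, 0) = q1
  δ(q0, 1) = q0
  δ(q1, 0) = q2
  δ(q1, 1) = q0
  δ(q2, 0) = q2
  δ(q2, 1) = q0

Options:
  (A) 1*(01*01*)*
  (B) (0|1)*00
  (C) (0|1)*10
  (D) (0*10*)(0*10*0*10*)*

Check each option against the DFA on short strings; one disagreement eliminates an option:
  (A) 1*(01*01*)*: on ε the DFA stays in q0 and rejects (q0 ∉ Accept), but the regex matches it → eliminate
  (B) (0|1)*00: agrees with the DFA on every string of length ≤ 6
  (C) (0|1)*10: on '00' the DFA goes q0 → q1 → q2 and accepts (q2 ∈ Accept), but the regex does not match it → eliminate
  (D) (0*10*)(0*10*0*10*)*: on '1' the DFA goes q0 → q0 and rejects (q0 ∉ Accept), but the regex matches it → eliminate
Only (B) is consistent with the DFA.
(B) (0|1)*00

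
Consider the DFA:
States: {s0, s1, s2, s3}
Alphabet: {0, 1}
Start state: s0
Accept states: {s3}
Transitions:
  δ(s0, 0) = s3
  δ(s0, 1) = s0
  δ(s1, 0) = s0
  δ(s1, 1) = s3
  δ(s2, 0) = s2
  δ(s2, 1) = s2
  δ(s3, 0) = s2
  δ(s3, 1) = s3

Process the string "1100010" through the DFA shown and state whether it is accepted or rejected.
Processing string "1100010":
  s0 --1--> s0
  s0 --1--> s0
  s0 --0--> s3
  s3 --0--> s2
  s2 --0--> s2
  s2 --1--> s2
  s2 --0--> s2
Final state: s2
Accept states: {s3}
No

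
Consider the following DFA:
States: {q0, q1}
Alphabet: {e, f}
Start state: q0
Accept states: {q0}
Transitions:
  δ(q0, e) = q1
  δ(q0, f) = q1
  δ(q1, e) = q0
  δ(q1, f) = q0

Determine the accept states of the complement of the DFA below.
Complement accept states = All states \ Original accept states
= {q0, q1} \ {q0}
{q1}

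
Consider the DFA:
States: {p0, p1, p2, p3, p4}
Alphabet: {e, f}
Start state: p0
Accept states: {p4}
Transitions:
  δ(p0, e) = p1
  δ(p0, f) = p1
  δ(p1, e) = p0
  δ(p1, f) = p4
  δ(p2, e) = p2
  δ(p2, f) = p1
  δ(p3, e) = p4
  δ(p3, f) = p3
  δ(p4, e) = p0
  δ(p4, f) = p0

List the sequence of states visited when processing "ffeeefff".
read 'f': p0 → p1
  read 'f': p1 → p4
  read 'e': p4 → p0
  read 'e': p0 → p1
  read 'e': p1 → p0
  read 'f': p0 → p1
  read 'f': p1 → p4
  read 'f': p4 → p0
p0 -> p1 -> p4 -> p0 -> p1 -> p0 -> p1 -> p4 -> p0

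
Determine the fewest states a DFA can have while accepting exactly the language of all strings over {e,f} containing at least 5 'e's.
By Myhill–Nerode, count the distinguishable equivalence classes: 6 classes — having seen 0, 1, …, 4, or ≥5 copies of 'e'; any two classes i < j (j ≤ 5) are distinguished by the string e^(5−j), which takes class j to 5 copies (accepted) but leaves class i below 5 (rejected).
6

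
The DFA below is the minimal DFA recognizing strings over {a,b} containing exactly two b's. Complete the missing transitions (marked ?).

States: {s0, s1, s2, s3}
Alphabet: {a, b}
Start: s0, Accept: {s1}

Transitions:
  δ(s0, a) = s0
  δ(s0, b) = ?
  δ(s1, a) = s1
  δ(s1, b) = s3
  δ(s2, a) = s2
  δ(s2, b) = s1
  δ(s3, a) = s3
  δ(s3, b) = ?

From the language and accept set, identify what each state tracks — s0: zero b's; s1: two b's; s2: one b; s3: ≥ three b's (dead).
Each missing δ(q, a) is the state matching the new tracked value after reading a.
δ(s0, b) = s2; δ(s3, b) = s3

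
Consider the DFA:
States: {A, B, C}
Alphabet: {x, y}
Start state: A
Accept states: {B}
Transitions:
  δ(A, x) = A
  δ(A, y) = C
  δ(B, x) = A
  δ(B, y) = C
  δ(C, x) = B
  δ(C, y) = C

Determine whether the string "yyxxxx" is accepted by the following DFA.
Processing string "yyxxxx":
  A --y--> C
  C --y--> C
  C --x--> B
  B --x--> A
  A --x--> A
  A --x--> A
Final state: A
Accept states: {B}
No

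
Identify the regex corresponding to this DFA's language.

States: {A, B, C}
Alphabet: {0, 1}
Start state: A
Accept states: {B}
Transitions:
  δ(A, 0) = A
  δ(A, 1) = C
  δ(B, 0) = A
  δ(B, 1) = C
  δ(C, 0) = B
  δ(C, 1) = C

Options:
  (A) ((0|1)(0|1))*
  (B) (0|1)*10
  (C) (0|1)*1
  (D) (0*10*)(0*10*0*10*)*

Check each option against the DFA on short strings; one disagreement eliminates an option:
  (A) ((0|1)(0|1))*: on ε the DFA stays in A and rejects (A ∉ Accept), but the regex matches it → eliminate
  (B) (0|1)*10: agrees with the DFA on every string of length ≤ 6
  (C) (0|1)*1: on '1' the DFA goes A → C and rejects (C ∉ Accept), but the regex matches it → eliminate
  (D) (0*10*)(0*10*0*10*)*: on '1' the DFA goes A → C and rejects (C ∉ Accept), but the regex matches it → eliminate
Only (B) is consistent with the DFA.
(B) (0|1)*10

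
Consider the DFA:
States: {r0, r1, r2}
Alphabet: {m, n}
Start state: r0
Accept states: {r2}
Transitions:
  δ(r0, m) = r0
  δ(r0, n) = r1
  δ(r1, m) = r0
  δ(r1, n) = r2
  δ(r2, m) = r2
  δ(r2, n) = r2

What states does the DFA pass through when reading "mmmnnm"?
read 'm': r0 → r0
  read 'm': r0 → r0
  read 'm': r0 → r0
  read 'n': r0 → r1
  read 'n': r1 → r2
  read 'm': r2 → r2
r0 -> r0 -> r0 -> r0 -> r1 -> r2 -> r2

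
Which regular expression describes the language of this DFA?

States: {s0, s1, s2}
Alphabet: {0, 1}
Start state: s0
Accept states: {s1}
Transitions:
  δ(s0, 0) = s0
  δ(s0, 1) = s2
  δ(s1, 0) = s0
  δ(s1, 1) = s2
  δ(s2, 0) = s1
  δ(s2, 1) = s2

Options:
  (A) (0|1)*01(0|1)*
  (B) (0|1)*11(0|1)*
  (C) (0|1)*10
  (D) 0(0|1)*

Check each option against the DFA on short strings; one disagreement eliminates an option:
  (A) (0|1)*01(0|1)*: on '01' the DFA goes s0 → s0 → s2 and rejects (s2 ∉ Accept), but the regex matches it → eliminate
  (B) (0|1)*11(0|1)*: on '10' the DFA goes s0 → s2 → s1 and accepts (s1 ∈ Accept), but the regex does not match it → eliminate
  (C) (0|1)*10: agrees with the DFA on every string of length ≤ 6
  (D) 0(0|1)*: on '0' the DFA goes s0 → s0 and rejects (s0 ∉ Accept), but the regex matches it → eliminate
Only (C) is consistent with the DFA.
(C) (0|1)*10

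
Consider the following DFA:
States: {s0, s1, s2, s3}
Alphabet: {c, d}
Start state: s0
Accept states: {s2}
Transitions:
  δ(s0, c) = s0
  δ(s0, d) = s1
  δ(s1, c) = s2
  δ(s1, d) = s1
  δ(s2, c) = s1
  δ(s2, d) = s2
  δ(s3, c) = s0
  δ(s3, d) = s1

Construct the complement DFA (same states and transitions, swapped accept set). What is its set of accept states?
Complement accept states = All states \ Original accept states
= {s0, s1, s2, s3} \ {s2}
{s0, s1, s3}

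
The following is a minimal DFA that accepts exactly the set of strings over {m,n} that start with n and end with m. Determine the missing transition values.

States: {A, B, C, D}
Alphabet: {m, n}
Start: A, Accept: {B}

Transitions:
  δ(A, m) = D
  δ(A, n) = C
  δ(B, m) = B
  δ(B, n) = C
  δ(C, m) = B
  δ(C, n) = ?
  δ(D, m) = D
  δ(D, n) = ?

From the language and accept set, identify what each state tracks — A: no input read; B: started with n, last symbol m; C: started with n, last symbol n; D: started with m (dead).
Each missing δ(q, a) is the state matching the new tracked value after reading a.
δ(C, n) = C; δ(D, n) = D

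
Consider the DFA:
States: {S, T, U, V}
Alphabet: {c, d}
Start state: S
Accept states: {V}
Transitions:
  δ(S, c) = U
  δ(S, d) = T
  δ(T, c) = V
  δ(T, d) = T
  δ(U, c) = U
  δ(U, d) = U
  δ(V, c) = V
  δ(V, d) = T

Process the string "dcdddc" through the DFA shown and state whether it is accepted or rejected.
Processing string "dcdddc":
  S --d--> T
  T --c--> V
  V --d--> T
  T --d--> T
  T --d--> T
  T --c--> V
Final state: V
Accept states: {V}
Yes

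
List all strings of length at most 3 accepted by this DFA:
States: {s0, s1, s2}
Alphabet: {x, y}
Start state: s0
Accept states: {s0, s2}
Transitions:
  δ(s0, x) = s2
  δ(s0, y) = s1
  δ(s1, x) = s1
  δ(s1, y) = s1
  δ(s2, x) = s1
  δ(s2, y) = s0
ε, x, xy, xyx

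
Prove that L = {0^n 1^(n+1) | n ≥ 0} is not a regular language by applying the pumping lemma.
Assume L is regular with pumping length p. Idea: pumping the 0-block breaks the fixed offset of 1.
Choose s = 0^p 1^(p+1) ∈ L. By the pumping lemma, s = xyz with |xy| ≤ p, |y| > 0, so y = 0^k with k ≥ 1. Then xy²z = 0^(p+k) 1^(p+1). For this to be in L we would need p+1 = (p+k)+1, i.e. k = 0, contradicting k ≥ 1. So xy²z ∉ L.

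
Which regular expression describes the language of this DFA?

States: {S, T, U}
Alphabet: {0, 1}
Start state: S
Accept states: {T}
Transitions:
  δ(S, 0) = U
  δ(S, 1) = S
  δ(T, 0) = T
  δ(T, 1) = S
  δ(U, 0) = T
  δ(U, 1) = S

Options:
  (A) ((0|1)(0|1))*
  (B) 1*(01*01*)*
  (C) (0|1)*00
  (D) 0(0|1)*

Check each option against the DFA on short strings; one disagreement eliminates an option:
  (A) ((0|1)(0|1))*: on ε the DFA stays in S and rejects (S ∉ Accept), but the regex matches it → eliminate
  (B) 1*(01*01*)*: on ε the DFA stays in S and rejects (S ∉ Accept), but the regex matches it → eliminate
  (C) (0|1)*00: agrees with the DFA on every string of length ≤ 6
  (D) 0(0|1)*: on '0' the DFA goes S → U and rejects (U ∉ Accept), but the regex matches it → eliminate
Only (C) is consistent with the DFA.
(C) (0|1)*00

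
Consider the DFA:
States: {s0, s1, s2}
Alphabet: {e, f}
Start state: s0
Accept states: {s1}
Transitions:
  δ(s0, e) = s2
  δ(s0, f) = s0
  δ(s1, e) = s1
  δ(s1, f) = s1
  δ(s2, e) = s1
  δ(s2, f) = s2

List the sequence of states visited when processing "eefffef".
read 'e': s0 → s2
  read 'e': s2 → s1
  read 'f': s1 → s1
  read 'f': s1 → s1
  read 'f': s1 → s1
  read 'e': s1 → s1
  read 'f': s1 → s1
s0 -> s2 -> s1 -> s1 -> s1 -> s1 -> s1 -> s1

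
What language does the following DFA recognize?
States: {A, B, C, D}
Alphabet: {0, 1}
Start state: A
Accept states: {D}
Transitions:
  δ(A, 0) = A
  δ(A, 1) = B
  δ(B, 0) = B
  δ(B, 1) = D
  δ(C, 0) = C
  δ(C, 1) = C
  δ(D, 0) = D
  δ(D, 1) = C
Testing a few strings:
  '1110' → reject
  '1100' → accept
  '110' → accept
  '111' → reject
State roles: A=zero 1's; B=one 1; C=≥ three 1's (dead); D=two 1's
All binary strings containing exactly two 1's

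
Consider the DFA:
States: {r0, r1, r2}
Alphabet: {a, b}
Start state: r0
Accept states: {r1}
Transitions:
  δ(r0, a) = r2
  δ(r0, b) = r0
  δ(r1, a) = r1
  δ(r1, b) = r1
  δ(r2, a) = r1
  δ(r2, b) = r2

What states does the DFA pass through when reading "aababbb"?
read 'a': r0 → r2
  read 'a': r2 → r1
  read 'b': r1 → r1
  read 'a': r1 → r1
  read 'b': r1 → r1
  read 'b': r1 → r1
  read 'b': r1 → r1
r0 -> r2 -> r1 -> r1 -> r1 -> r1 -> r1 -> r1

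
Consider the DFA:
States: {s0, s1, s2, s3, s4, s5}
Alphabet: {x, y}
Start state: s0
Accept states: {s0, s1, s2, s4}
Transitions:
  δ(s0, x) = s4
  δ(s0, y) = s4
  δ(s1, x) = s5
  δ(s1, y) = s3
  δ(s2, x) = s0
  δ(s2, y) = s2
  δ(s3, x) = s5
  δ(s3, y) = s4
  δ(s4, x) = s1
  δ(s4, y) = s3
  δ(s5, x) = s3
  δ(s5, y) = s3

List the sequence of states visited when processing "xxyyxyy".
read 'x': s0 → s4
  read 'x': s4 → s1
  read 'y': s1 → s3
  read 'y': s3 → s4
  read 'x': s4 → s1
  read 'y': s1 → s3
  read 'y': s3 → s4
s0 -> s4 -> s1 -> s3 -> s4 -> s1 -> s3 -> s4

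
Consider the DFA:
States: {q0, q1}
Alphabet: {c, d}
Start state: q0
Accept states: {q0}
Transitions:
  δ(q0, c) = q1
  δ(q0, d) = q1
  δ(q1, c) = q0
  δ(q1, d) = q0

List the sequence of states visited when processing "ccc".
read 'c': q0 → q1
  read 'c': q1 → q0
  read 'c': q0 → q1
q0 -> q1 -> q0 -> q1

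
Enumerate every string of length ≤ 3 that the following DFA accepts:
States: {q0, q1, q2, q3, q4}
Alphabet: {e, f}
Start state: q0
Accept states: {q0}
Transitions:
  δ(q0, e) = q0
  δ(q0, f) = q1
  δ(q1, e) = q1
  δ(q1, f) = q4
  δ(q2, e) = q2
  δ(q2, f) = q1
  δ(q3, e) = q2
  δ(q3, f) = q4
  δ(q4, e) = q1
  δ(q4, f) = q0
ε, e, ee, eee, fff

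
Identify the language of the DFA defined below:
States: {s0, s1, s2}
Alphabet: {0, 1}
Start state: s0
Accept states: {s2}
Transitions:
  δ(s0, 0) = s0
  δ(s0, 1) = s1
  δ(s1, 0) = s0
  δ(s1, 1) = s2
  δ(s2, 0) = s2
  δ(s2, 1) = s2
Testing a few strings:
  '1111' → accept
  '1' → reject
  '0010' → reject
  '110' → accept
State roles: s0=no progress toward 11; s1=one trailing 1; s2=substring 11 seen
All binary strings containing the substring 11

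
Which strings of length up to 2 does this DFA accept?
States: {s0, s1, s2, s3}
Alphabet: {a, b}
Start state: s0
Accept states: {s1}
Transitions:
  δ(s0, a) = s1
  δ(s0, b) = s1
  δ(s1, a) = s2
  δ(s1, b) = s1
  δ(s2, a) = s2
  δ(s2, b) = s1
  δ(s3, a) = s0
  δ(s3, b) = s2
a, b, ab, bb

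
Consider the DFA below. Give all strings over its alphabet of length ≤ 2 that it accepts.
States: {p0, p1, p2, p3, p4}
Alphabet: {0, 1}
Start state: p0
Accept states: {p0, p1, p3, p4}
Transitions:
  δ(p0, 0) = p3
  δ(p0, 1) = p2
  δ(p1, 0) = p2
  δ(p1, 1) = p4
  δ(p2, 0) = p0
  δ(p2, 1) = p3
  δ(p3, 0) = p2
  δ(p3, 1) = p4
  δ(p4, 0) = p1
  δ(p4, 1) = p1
ε, 0, 01, 10, 11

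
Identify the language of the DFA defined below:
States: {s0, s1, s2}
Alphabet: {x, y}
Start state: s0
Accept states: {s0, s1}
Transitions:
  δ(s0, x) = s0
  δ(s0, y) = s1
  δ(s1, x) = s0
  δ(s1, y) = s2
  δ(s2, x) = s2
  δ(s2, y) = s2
Testing a few strings:
  'yyy' → reject
  'yyyx' → reject
  'yxx' → accept
  'x' → accept
State roles: s0=last symbol not y (ok); s1=last symbol y (ok); s2=saw yy (dead)
All strings over {x,y} with no two consecutive y's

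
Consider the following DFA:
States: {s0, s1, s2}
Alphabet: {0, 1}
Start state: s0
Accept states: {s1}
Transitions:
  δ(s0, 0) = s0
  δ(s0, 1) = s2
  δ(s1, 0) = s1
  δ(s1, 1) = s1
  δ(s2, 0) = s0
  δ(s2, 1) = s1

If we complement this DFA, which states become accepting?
Complement accept states = All states \ Original accept states
= {s0, s1, s2} \ {s1}
{s0, s2}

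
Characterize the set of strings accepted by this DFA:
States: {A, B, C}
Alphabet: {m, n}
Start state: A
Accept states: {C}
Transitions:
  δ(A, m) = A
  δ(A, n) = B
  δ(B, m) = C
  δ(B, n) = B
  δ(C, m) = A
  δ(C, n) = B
Testing a few strings:
  'mm' → reject
  'nmm' → reject
  'mn' → reject
  'mmn' → reject
State roles: A=no suffix match; B=one trailing n; C=suffix is nm
All strings over {m,n} ending with nm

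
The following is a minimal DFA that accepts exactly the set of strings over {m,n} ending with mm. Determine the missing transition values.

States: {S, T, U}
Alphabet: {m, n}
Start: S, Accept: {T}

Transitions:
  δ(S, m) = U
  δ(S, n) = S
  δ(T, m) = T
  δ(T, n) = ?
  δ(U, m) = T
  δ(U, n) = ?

From the language and accept set, identify what each state tracks — S: last symbol not m; T: two trailing m's; U: one trailing m.
Each missing δ(q, a) is the state matching the new tracked value after reading a.
δ(T, n) = S; δ(U, n) = S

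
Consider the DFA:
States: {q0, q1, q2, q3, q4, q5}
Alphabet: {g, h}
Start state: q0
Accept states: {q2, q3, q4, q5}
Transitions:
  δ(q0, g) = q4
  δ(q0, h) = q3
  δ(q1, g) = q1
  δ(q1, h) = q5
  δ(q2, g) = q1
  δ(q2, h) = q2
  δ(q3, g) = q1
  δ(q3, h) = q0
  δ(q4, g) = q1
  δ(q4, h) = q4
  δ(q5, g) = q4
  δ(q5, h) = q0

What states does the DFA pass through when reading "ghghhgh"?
read 'g': q0 → q4
  read 'h': q4 → q4
  read 'g': q4 → q1
  read 'h': q1 → q5
  read 'h': q5 → q0
  read 'g': q0 → q4
  read 'h': q4 → q4
q0 -> q4 -> q4 -> q1 -> q5 -> q0 -> q4 -> q4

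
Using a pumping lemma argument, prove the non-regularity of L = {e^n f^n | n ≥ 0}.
Assume L is regular with pumping length p. Idea: pumping the e-block changes the count balance.
Choose s = e^p f^p (length 2p ≥ p). By the pumping lemma, s = xyz with |xy| ≤ p, |y| > 0. So y = e^k for some k > 0 (since xy is entirely within the e's). Pumping gives xy²z = e^(p+k) f^p, which is not in L since p+k ≠ p.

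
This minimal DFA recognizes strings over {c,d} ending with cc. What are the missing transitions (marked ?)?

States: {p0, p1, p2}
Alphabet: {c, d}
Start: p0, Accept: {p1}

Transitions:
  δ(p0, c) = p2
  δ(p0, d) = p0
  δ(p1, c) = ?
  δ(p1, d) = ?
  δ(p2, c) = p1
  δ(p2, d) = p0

From the language and accept set, identify what each state tracks — p0: last symbol not c; p1: two trailing c's; p2: one trailing c.
Each missing δ(q, a) is the state matching the new tracked value after reading a.
δ(p1, c) = p1; δ(p1, d) = p0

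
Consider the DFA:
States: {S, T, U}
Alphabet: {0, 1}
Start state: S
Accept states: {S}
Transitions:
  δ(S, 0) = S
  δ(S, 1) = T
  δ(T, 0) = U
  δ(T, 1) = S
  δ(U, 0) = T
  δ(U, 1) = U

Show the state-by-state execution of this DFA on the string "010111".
read '0': S → S
  read '1': S → T
  read '0': T → U
  read '1': U → U
  read '1': U → U
  read '1': U → U
S -> S -> T -> U -> U -> U -> U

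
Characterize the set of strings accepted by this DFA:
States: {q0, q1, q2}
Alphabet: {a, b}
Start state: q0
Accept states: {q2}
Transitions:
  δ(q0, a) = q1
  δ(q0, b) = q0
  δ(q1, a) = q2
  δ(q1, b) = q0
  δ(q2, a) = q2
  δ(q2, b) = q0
Testing a few strings:
  'aabb' → reject
  'b' → reject
  'bab' → reject
  'aab' → reject
State roles: q0=last symbol not a; q1=one trailing a; q2=two trailing a's
All strings over {a,b} ending with aa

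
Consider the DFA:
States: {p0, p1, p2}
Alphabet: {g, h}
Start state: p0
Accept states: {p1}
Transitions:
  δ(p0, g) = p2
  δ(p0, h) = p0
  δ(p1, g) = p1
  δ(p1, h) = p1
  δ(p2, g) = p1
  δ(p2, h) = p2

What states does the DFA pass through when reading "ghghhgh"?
read 'g': p0 → p2
  read 'h': p2 → p2
  read 'g': p2 → p1
  read 'h': p1 → p1
  read 'h': p1 → p1
  read 'g': p1 → p1
  read 'h': p1 → p1
p0 -> p2 -> p2 -> p1 -> p1 -> p1 -> p1 -> p1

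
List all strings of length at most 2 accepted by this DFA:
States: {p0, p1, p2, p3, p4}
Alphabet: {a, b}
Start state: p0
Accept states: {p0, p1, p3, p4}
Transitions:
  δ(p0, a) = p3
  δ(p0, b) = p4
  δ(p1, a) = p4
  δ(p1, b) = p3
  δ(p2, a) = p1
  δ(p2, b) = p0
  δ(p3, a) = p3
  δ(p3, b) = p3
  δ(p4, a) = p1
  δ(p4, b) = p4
ε, a, b, aa, ab, ba, bb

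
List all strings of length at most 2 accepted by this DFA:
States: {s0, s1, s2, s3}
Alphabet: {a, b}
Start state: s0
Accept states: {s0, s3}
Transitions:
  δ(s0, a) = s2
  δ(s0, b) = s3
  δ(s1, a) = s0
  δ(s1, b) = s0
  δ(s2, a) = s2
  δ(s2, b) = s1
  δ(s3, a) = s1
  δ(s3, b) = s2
ε, b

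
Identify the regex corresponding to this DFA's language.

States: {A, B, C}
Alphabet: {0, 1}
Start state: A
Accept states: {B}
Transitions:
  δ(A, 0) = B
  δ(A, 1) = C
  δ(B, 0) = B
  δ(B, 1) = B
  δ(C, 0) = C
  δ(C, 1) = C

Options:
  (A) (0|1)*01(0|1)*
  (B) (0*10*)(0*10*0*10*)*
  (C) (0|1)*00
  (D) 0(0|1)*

Check each option against the DFA on short strings; one disagreement eliminates an option:
  (A) (0|1)*01(0|1)*: on '0' the DFA goes A → B and accepts (B ∈ Accept), but the regex does not match it → eliminate
  (B) (0*10*)(0*10*0*10*)*: on '0' the DFA goes A → B and accepts (B ∈ Accept), but the regex does not match it → eliminate
  (C) (0|1)*00: on '0' the DFA goes A → B and accepts (B ∈ Accept), but the regex does not match it → eliminate
  (D) 0(0|1)*: agrees with the DFA on every string of length ≤ 6
Only (D) is consistent with the DFA.
(D) 0(0|1)*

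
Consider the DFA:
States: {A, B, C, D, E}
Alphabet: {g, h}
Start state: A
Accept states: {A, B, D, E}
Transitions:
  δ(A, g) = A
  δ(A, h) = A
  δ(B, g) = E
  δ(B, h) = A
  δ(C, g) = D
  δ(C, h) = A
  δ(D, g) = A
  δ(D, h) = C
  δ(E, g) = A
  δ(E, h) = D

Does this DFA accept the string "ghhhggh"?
Processing string "ghhhggh":
  A --g--> A
  A --h--> A
  A --h--> A
  A --h--> A
  A --g--> A
  A --g--> A
  A --h--> A
Final state: A
Accept states: {A, B, D, E}
Yes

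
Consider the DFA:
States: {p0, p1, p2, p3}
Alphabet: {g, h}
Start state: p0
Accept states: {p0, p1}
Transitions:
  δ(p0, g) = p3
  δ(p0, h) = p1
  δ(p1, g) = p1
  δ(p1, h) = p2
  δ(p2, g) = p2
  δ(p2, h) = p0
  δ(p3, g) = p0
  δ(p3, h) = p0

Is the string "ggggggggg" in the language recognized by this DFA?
Processing string "ggggggggg":
  p0 --g--> p3
  p3 --g--> p0
  p0 --g--> p3
  p3 --g--> p0
  p0 --g--> p3
  p3 --g--> p0
  p0 --g--> p3
  p3 --g--> p0
  p0 --g--> p3
Final state: p3
Accept states: {p0, p1}
No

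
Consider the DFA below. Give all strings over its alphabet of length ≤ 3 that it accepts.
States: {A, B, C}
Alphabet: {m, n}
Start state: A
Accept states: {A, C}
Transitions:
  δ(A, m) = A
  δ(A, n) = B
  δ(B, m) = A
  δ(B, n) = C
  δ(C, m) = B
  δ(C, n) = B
ε, m, mm, nm, nn, mmm, mnm, mnn, nmm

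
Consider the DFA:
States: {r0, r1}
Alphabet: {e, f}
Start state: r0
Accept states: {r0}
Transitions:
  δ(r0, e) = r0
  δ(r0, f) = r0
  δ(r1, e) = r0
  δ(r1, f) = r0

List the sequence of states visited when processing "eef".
read 'e': r0 → r0
  read 'e': r0 → r0
  read 'f': r0 → r0
r0 -> r0 -> r0 -> r0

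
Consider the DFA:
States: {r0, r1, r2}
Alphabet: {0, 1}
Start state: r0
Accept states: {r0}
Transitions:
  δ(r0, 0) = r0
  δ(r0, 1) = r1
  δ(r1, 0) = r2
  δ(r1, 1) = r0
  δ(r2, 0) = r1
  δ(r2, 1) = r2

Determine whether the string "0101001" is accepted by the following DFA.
Processing string "0101001":
  r0 --0--> r0
  r0 --1--> r1
  r1 --0--> r2
  r2 --1--> r2
  r2 --0--> r1
  r1 --0--> r2
  r2 --1--> r2
Final state: r2
Accept states: {r0}
No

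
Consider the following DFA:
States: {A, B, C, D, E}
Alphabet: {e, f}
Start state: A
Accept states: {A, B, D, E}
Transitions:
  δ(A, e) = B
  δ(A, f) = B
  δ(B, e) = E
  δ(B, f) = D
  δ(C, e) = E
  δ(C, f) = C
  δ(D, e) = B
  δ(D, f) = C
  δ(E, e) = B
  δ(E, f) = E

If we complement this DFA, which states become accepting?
Complement accept states = All states \ Original accept states
= {A, B, C, D, E} \ {A, B, D, E}
{C}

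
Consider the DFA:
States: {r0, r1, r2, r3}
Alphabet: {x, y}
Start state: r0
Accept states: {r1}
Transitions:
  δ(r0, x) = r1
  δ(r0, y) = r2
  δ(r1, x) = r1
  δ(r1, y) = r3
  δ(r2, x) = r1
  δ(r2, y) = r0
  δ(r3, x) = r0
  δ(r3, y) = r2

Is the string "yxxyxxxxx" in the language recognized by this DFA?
Processing string "yxxyxxxxx":
  r0 --y--> r2
  r2 --x--> r1
  r1 --x--> r1
  r1 --y--> r3
  r3 --x--> r0
  r0 --x--> r1
  r1 --x--> r1
  r1 --x--> r1
  r1 --x--> r1
Final state: r1
Accept states: {r1}
Yes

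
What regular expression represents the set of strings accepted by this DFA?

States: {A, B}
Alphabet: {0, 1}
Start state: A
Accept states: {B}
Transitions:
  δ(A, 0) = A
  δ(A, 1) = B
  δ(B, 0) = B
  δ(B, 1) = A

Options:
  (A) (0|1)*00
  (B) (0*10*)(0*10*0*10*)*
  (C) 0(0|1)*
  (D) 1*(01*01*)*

Check each option against the DFA on short strings; one disagreement eliminates an option:
  (A) (0|1)*00: on '1' the DFA goes A → B and accepts (B ∈ Accept), but the regex does not match it → eliminate
  (B) (0*10*)(0*10*0*10*)*: agrees with the DFA on every string of length ≤ 6
  (C) 0(0|1)*: on '0' the DFA goes A → A and rejects (A ∉ Accept), but the regex matches it → eliminate
  (D) 1*(01*01*)*: on ε the DFA stays in A and rejects (A ∉ Accept), but the regex matches it → eliminate
Only (B) is consistent with the DFA.
(B) (0*10*)(0*10*0*10*)*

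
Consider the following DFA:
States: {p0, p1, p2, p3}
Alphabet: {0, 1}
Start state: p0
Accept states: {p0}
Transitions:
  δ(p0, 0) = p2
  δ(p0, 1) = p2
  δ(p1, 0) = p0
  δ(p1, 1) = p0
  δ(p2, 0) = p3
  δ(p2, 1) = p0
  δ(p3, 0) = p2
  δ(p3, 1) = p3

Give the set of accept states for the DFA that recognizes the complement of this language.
Complement accept states = All states \ Original accept states
= {p0, p1, p2, p3} \ {p0}
{p1, p2, p3}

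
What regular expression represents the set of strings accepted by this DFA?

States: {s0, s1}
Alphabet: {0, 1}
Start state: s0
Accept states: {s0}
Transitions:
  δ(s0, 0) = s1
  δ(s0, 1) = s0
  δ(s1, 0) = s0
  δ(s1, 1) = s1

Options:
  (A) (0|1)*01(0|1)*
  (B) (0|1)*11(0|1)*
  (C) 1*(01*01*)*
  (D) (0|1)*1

Check each option against the DFA on short strings; one disagreement eliminates an option:
  (A) (0|1)*01(0|1)*: on ε the DFA stays in s0 and accepts (s0 ∈ Accept), but the regex does not match it → eliminate
  (B) (0|1)*11(0|1)*: on ε the DFA stays in s0 and accepts (s0 ∈ Accept), but the regex does not match it → eliminate
  (C) 1*(01*01*)*: agrees with the DFA on every string of length ≤ 6
  (D) (0|1)*1: on ε the DFA stays in s0 and accepts (s0 ∈ Accept), but the regex does not match it → eliminate
Only (C) is consistent with the DFA.
(C) 1*(01*01*)*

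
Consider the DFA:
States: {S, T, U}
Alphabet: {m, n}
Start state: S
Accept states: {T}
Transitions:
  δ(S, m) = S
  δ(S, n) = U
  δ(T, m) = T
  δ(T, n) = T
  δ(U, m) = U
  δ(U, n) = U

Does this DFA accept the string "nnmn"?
Processing string "nnmn":
  S --n--> U
  U --n--> U
  U --m--> U
  U --n--> U
Final state: U
Accept states: {T}
No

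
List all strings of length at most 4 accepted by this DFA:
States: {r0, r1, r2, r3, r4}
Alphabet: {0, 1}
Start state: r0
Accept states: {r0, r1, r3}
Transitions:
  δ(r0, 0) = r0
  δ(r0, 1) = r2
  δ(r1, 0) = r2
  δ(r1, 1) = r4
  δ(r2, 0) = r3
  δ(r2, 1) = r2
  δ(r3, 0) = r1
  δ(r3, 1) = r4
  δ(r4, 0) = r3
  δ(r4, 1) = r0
ε, 0, 00, 10, 000, 010, 100, 110, 0000, 0010, 0100, 0110, 1010, 1011, 1100, 1110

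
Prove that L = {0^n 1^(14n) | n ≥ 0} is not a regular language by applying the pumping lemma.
Assume L is regular with pumping length p. Idea: pumping the 0-block breaks the 1:14 ratio.
Choose s = 0^p 1^(14p) (length 15p ≥ p). By the pumping lemma, s = xyz with |xy| ≤ p, |y| > 0, so y = 0^k with k ≥ 1. Then xy²z = 0^(p+k) 1^(14p). For this to be in L we would need 14p = 14(p+k), i.e. 14k = 0, contradicting k ≥ 1. So xy²z ∉ L.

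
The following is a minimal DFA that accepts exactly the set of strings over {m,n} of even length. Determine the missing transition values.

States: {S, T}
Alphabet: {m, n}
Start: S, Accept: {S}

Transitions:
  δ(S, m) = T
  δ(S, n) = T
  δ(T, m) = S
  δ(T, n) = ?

From the language and accept set, identify what each state tracks — S: even length so far; T: odd length so far.
Each missing δ(q, a) is the state matching the new tracked value after reading a.
δ(T, n) = S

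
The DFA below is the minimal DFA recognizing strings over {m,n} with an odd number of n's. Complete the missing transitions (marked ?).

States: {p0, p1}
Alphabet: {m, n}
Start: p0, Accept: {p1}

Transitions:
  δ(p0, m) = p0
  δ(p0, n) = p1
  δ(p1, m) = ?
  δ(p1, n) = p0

From the language and accept set, identify what each state tracks — p0: even number of n's so far; p1: odd number of n's so far.
Each missing δ(q, a) is the state matching the new tracked value after reading a.
δ(p1, m) = p1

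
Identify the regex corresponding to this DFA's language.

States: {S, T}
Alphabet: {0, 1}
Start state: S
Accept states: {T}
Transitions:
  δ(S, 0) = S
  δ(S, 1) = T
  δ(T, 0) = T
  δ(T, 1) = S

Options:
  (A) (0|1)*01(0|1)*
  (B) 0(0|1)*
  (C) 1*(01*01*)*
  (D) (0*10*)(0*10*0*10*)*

Check each option against the DFA on short strings; one disagreement eliminates an option:
  (A) (0|1)*01(0|1)*: on '1' the DFA goes S → T and accepts (T ∈ Accept), but the regex does not match it → eliminate
  (B) 0(0|1)*: on '0' the DFA goes S → S and rejects (S ∉ Accept), but the regex matches it → eliminate
  (C) 1*(01*01*)*: on ε the DFA stays in S and rejects (S ∉ Accept), but the regex matches it → eliminate
  (D) (0*10*)(0*10*0*10*)*: agrees with the DFA on every string of length ≤ 6
Only (D) is consistent with the DFA.
(D) (0*10*)(0*10*0*10*)*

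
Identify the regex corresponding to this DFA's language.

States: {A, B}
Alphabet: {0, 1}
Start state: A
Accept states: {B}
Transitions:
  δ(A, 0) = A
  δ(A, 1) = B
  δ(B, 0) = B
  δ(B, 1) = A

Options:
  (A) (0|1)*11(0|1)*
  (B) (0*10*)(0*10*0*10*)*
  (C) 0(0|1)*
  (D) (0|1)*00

Check each option against the DFA on short strings; one disagreement eliminates an option:
  (A) (0|1)*11(0|1)*: on '1' the DFA goes A → B and accepts (B ∈ Accept), but the regex does not match it → eliminate
  (B) (0*10*)(0*10*0*10*)*: agrees with the DFA on every string of length ≤ 6
  (C) 0(0|1)*: on '0' the DFA goes A → A and rejects (A ∉ Accept), but the regex matches it → eliminate
  (D) (0|1)*00: on '1' the DFA goes A → B and accepts (B ∈ Accept), but the regex does not match it → eliminate
Only (B) is consistent with the DFA.
(B) (0*10*)(0*10*0*10*)*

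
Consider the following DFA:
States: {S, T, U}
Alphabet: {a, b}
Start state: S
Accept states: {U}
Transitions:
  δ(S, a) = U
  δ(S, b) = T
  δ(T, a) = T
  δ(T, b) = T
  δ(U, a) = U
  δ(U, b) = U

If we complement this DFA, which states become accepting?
Complement accept states = All states \ Original accept states
= {S, T, U} \ {U}
{S, T}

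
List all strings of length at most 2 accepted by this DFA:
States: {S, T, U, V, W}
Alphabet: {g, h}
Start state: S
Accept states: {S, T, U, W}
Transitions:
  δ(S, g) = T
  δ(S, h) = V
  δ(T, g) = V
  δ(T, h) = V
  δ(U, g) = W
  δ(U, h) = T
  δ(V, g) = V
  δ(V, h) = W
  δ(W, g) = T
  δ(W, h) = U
ε, g, hh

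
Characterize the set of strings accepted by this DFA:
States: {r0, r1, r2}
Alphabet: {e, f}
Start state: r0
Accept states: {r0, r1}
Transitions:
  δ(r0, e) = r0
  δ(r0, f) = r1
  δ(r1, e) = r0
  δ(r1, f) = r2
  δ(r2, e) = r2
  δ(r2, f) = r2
Testing a few strings:
  'efef' → accept
  'fffe' → reject
  'efee' → accept
  'effe' → reject
State roles: r0=last symbol not f (ok); r1=last symbol f (ok); r2=saw ff (dead)
All strings over {e,f} with no two consecutive f's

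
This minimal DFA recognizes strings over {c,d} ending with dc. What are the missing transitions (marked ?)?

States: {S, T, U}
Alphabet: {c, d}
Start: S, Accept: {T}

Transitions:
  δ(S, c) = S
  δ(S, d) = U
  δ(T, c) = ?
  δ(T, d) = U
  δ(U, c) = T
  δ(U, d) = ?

From the language and accept set, identify what each state tracks — S: no suffix match; T: suffix is dc; U: one trailing d.
Each missing δ(q, a) is the state matching the new tracked value after reading a.
δ(T, c) = S; δ(U, d) = U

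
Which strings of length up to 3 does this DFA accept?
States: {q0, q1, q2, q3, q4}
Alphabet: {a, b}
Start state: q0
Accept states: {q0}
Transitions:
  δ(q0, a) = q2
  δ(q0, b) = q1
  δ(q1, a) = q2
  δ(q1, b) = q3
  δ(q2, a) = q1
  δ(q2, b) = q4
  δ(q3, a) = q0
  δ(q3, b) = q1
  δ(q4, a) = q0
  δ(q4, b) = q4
ε, aba, bba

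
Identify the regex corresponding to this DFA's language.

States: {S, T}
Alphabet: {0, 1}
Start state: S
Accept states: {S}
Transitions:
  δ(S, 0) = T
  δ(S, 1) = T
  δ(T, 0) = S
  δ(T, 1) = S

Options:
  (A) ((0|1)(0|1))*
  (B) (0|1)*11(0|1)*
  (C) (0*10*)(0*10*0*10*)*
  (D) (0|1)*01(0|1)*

Check each option against the DFA on short strings; one disagreement eliminates an option:
  (A) ((0|1)(0|1))*: agrees with the DFA on every string of length ≤ 6
  (B) (0|1)*11(0|1)*: on ε the DFA stays in S and accepts (S ∈ Accept), but the regex does not match it → eliminate
  (C) (0*10*)(0*10*0*10*)*: on ε the DFA stays in S and accepts (S ∈ Accept), but the regex does not match it → eliminate
  (D) (0|1)*01(0|1)*: on ε the DFA stays in S and accepts (S ∈ Accept), but the regex does not match it → eliminate
Only (A) is consistent with the DFA.
(A) ((0|1)(0|1))*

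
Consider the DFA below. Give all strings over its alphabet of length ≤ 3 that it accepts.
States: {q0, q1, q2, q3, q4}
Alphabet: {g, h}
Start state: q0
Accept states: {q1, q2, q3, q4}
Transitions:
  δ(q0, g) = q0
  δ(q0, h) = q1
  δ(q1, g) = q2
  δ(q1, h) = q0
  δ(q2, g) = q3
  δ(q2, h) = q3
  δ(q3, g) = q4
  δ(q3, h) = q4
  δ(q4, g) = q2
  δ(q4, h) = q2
h, gh, hg, ggh, ghg, hgg, hgh, hhh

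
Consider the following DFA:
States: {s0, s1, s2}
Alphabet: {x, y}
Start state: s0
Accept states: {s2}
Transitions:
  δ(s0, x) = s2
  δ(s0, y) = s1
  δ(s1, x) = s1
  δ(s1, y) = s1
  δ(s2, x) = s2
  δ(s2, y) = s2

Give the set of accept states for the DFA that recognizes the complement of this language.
Complement accept states = All states \ Original accept states
= {s0, s1, s2} \ {s2}
{s0, s1}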